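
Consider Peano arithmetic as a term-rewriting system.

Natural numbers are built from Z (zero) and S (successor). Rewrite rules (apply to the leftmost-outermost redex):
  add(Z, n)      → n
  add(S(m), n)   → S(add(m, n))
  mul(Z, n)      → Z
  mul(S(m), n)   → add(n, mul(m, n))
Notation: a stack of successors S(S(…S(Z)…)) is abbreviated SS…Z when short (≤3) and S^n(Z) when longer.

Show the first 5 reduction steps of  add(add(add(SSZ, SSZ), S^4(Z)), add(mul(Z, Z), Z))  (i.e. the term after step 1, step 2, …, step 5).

Answer: after 5 steps: S(add(S(add(add(Z, SSZ), S^4(Z))), add(mul(Z, Z), Z)))

Derivation:
  start: add(add(add(SSZ, SSZ), S^4(Z)), add(mul(Z, Z), Z))
  →1  add(add(S(add(SZ, SSZ)), S^4(Z)), add(mul(Z, Z), Z))
  →2  add(S(add(add(SZ, SSZ), S^4(Z))), add(mul(Z, Z), Z))
  →3  S(add(add(add(SZ, SSZ), S^4(Z)), add(mul(Z, Z), Z)))
  →4  S(add(add(S(add(Z, SSZ)), S^4(Z)), add(mul(Z, Z), Z)))
  →5  S(add(S(add(add(Z, SSZ), S^4(Z))), add(mul(Z, Z), Z)))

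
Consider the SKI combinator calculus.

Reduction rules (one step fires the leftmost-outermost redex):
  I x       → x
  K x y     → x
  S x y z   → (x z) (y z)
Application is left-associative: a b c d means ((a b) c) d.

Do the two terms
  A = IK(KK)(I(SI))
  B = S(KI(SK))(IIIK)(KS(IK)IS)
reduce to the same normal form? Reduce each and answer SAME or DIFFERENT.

Term A:
  start: IK(KK)(I(SI))
  [1] K(KK)(I(SI))
  [2] KK

Term B:
  start: S(KI(SK))(IIIK)(KS(IK)IS)
  [1] KI(SK)(KS(IK)IS)(IIIK(KS(IK)IS))
  [2] I(KS(IK)IS)(IIIK(KS(IK)IS))
  [3] KS(IK)IS(IIIK(KS(IK)IS))
  [4] SIS(IIIK(KS(IK)IS))
  [5] I(IIIK(KS(IK)IS))(S(IIIK(KS(IK)IS)))
  [6] IIIK(KS(IK)IS)(S(IIIK(KS(IK)IS)))
  [7] IIK(KS(IK)IS)(S(IIIK(KS(IK)IS)))
  [8] IK(KS(IK)IS)(S(IIIK(KS(IK)IS)))
  [9] K(KS(IK)IS)(S(IIIK(KS(IK)IS)))
  [10] KS(IK)IS
  [11] SIS

Answer: DIFFERENT — A ⇓ KK, B ⇓ SIS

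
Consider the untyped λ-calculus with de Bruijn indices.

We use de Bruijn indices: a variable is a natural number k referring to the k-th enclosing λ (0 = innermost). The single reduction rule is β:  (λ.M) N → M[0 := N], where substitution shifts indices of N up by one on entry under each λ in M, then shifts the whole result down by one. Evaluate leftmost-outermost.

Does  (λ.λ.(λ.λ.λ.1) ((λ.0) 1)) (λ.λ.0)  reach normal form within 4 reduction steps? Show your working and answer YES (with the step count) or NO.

Answer: YES — reaches normal form λ.λ.λ.1 in 2 ≤ 4 steps

Reduction:
  start: (λ.λ.(λ.λ.λ.1) ((λ.0) 1)) (λ.λ.0)
  step 1: λ.(λ.λ.λ.1) ((λ.0) (λ.λ.0))
  step 2: λ.λ.λ.1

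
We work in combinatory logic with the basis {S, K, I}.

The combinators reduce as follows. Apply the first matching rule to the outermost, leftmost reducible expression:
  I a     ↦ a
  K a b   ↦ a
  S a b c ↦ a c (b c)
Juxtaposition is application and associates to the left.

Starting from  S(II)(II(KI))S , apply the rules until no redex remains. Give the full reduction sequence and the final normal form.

  start: S(II)(II(KI))S
  →1  IIS(II(KI)S)
  →2  IS(II(KI)S)
  →3  S(II(KI)S)
  →4  S(I(KI)S)
  →5  S(KIS)
  →6  SI

Answer: normal form = SI  (in 6 steps)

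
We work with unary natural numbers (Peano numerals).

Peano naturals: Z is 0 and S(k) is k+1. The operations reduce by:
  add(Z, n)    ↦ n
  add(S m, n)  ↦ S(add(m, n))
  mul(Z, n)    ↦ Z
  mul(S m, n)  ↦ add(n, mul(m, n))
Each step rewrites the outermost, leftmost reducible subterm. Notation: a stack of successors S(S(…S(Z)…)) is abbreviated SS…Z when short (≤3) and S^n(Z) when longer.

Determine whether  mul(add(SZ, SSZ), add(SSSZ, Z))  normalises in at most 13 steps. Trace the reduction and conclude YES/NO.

  start: mul(add(SZ, SSZ), add(SSSZ, Z))
  [1] mul(S(add(Z, SSZ)), add(SSSZ, Z))
  [2] add(add(SSSZ, Z), mul(add(Z, SSZ), add(SSSZ, Z)))
  [3] add(S(add(SSZ, Z)), mul(add(Z, SSZ), add(SSSZ, Z)))
  [4] S(add(add(SSZ, Z), mul(add(Z, SSZ), add(SSSZ, Z))))
  [5] S(add(S(add(SZ, Z)), mul(add(Z, SSZ), add(SSSZ, Z))))
  [6] S(S(add(add(SZ, Z), mul(add(Z, SSZ), add(SSSZ, Z)))))
  [7] S(S(add(S(add(Z, Z)), mul(add(Z, SSZ), add(SSSZ, Z)))))
  [8] S(S(S(add(add(Z, Z), mul(add(Z, SSZ), add(SSSZ, Z))))))
  [9] S(S(S(add(Z, mul(add(Z, SSZ), add(SSSZ, Z))))))
  [10] S(S(S(mul(add(Z, SSZ), add(SSSZ, Z)))))
  [11] S(S(S(mul(SSZ, add(SSSZ, Z)))))
  [12] S(S(S(add(add(SSSZ, Z), mul(SZ, add(SSSZ, Z))))))
  [13] S(S(S(add(S(add(SSZ, Z)), mul(SZ, add(SSSZ, Z))))))

Answer: NO — after 13 steps the term is S(S(S(add(S(add(SSZ, Z)), mul(SZ, add(SSSZ, Z)))))), not yet normal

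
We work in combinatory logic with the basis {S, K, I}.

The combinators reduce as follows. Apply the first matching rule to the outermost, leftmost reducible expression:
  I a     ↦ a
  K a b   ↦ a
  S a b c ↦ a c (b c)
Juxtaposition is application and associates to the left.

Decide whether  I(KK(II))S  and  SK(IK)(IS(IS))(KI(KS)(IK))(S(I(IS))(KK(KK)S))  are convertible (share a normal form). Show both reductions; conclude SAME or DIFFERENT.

Answer: DIFFERENT — A ⇓ KS, B ⇓ S(SS(KS))(K(SS(KS)))

Working:
Term A:
  start: I(KK(II))S
  [1] KK(II)S
  [2] KS

Term B:
  start: SK(IK)(IS(IS))(KI(KS)(IK))(S(I(IS))(KK(KK)S))
  [1] K(IS(IS))(IK(IS(IS)))(KI(KS)(IK))(S(I(IS))(KK(KK)S))
  [2] IS(IS)(KI(KS)(IK))(S(I(IS))(KK(KK)S))
  [3] S(IS)(KI(KS)(IK))(S(I(IS))(KK(KK)S))
  [4] IS(S(I(IS))(KK(KK)S))(KI(KS)(IK)(S(I(IS))(KK(KK)S)))
  [5] S(S(I(IS))(KK(KK)S))(KI(KS)(IK)(S(I(IS))(KK(KK)S)))
  [6] S(S(IS)(KK(KK)S))(KI(KS)(IK)(S(I(IS))(KK(KK)S)))
  [7] S(SS(KK(KK)S))(KI(KS)(IK)(S(I(IS))(KK(KK)S)))
  [8] S(SS(KS))(KI(KS)(IK)(S(I(IS))(KK(KK)S)))
  [9] S(SS(KS))(I(IK)(S(I(IS))(KK(KK)S)))
  [10] S(SS(KS))(IK(S(I(IS))(KK(KK)S)))
  [11] S(SS(KS))(K(S(I(IS))(KK(KK)S)))
  [12] S(SS(KS))(K(S(IS)(KK(KK)S)))
  [13] S(SS(KS))(K(SS(KK(KK)S)))
  [14] S(SS(KS))(K(SS(KS)))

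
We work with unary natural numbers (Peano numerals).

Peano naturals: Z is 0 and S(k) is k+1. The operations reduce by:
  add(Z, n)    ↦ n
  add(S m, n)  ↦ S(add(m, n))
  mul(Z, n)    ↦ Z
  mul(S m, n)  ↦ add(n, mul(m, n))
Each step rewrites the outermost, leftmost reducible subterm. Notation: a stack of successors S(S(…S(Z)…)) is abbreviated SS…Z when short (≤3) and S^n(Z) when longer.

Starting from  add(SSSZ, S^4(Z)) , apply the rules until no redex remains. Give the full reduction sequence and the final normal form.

  start: add(SSSZ, S^4(Z))
  step 1: S(add(SSZ, S^4(Z)))
  step 2: S(S(add(SZ, S^4(Z))))
  step 3: S(S(S(add(Z, S^4(Z)))))
  step 4: S^7(Z)

Answer: normal form = S^7(Z)  (in 4 steps)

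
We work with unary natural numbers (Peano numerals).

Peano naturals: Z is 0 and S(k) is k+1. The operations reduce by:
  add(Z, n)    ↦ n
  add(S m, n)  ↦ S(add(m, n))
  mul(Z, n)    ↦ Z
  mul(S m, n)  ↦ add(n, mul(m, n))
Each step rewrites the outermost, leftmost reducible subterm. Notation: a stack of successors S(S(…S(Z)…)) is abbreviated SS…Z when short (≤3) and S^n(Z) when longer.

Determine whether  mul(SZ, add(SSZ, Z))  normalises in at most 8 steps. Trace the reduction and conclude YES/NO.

  start: mul(SZ, add(SSZ, Z))
  [1] add(add(SSZ, Z), mul(Z, add(SSZ, Z)))
  [2] add(S(add(SZ, Z)), mul(Z, add(SSZ, Z)))
  [3] S(add(add(SZ, Z), mul(Z, add(SSZ, Z))))
  [4] S(add(S(add(Z, Z)), mul(Z, add(SSZ, Z))))
  [5] S(S(add(add(Z, Z), mul(Z, add(SSZ, Z)))))
  [6] S(S(add(Z, mul(Z, add(SSZ, Z)))))
  [7] S(S(mul(Z, add(SSZ, Z))))
  [8] SSZ

Answer: YES — reaches normal form SSZ in 8 ≤ 8 steps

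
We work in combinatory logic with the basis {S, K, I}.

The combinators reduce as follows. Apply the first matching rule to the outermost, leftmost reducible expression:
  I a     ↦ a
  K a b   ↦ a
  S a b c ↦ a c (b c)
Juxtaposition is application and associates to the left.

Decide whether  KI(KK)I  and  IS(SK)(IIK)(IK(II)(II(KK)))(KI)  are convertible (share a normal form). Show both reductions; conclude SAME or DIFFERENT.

Term A:
  start: KI(KK)I
  [1] II
  [2] I

Term B:
  start: IS(SK)(IIK)(IK(II)(II(KK)))(KI)
  [1] S(SK)(IIK)(IK(II)(II(KK)))(KI)
  [2] SK(IK(II)(II(KK)))(IIK(IK(II)(II(KK))))(KI)
  [3] K(IIK(IK(II)(II(KK))))(IK(II)(II(KK))(IIK(IK(II)(II(KK)))))(KI)
  [4] IIK(IK(II)(II(KK)))(KI)
  [5] IK(IK(II)(II(KK)))(KI)
  [6] K(IK(II)(II(KK)))(KI)
  [7] IK(II)(II(KK))
  [8] K(II)(II(KK))
  [9] II
  [10] I

Answer: SAME — A ⇓ I, B ⇓ I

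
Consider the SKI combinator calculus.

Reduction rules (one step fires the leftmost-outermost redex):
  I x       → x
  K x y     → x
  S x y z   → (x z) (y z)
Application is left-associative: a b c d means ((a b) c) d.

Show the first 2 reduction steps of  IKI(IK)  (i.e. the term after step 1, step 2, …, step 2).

  start: IKI(IK)
  step 1: KI(IK)
  step 2: I

Answer: after 2 steps: I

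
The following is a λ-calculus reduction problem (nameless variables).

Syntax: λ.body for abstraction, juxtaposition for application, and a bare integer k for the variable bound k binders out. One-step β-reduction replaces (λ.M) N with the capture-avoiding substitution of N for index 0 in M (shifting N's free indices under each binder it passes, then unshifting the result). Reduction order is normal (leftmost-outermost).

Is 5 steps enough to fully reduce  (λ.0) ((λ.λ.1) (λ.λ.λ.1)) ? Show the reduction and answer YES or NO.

  start: (λ.0) ((λ.λ.1) (λ.λ.λ.1))
  →1  (λ.λ.1) (λ.λ.λ.1)
  →2  λ.λ.λ.λ.1

Answer: YES — reaches normal form λ.λ.λ.λ.1 in 2 ≤ 5 steps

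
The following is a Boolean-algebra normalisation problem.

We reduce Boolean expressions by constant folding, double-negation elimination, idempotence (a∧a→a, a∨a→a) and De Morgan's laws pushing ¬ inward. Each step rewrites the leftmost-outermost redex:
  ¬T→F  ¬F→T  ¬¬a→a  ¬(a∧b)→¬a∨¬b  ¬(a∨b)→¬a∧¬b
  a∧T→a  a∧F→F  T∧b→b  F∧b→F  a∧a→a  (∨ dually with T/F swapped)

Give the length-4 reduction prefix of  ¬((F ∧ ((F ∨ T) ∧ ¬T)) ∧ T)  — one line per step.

Answer: after 4 steps: T ∨ ¬T

Working:
  start: ¬((F ∧ ((F ∨ T) ∧ ¬T)) ∧ T)
  →1  ¬(F ∧ ((F ∨ T) ∧ ¬T)) ∨ ¬T
  →2  (¬F ∨ ¬((F ∨ T) ∧ ¬T)) ∨ ¬T
  →3  (T ∨ ¬((F ∨ T) ∧ ¬T)) ∨ ¬T
  →4  T ∨ ¬T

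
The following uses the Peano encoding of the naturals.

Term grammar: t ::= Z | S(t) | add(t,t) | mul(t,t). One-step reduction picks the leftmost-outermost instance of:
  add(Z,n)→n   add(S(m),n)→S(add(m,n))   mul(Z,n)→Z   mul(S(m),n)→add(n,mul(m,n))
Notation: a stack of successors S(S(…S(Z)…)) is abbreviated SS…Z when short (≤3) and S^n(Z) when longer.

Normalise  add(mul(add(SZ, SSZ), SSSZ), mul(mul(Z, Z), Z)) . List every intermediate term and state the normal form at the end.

  start: add(mul(add(SZ, SSZ), SSSZ), mul(mul(Z, Z), Z))
  [1] add(mul(S(add(Z, SSZ)), SSSZ), mul(mul(Z, Z), Z))
  [2] add(add(SSSZ, mul(add(Z, SSZ), SSSZ)), mul(mul(Z, Z), Z))
  [3] add(S(add(SSZ, mul(add(Z, SSZ), SSSZ))), mul(mul(Z, Z), Z))
  [4] S(add(add(SSZ, mul(add(Z, SSZ), SSSZ)), mul(mul(Z, Z), Z)))
  [5] S(add(S(add(SZ, mul(add(Z, SSZ), SSSZ))), mul(mul(Z, Z), Z)))
  [6] S(S(add(add(SZ, mul(add(Z, SSZ), SSSZ)), mul(mul(Z, Z), Z))))
  [7] S(S(add(S(add(Z, mul(add(Z, SSZ), SSSZ))), mul(mul(Z, Z), Z))))
  [8] S(S(S(add(add(Z, mul(add(Z, SSZ), SSSZ)), mul(mul(Z, Z), Z)))))
  [9] S(S(S(add(mul(add(Z, SSZ), SSSZ), mul(mul(Z, Z), Z)))))
  [10] S(S(S(add(mul(SSZ, SSSZ), mul(mul(Z, Z), Z)))))
  [11] S(S(S(add(add(SSSZ, mul(SZ, SSSZ)), mul(mul(Z, Z), Z)))))
  [12] S(S(S(add(S(add(SSZ, mul(SZ, SSSZ))), mul(mul(Z, Z), Z)))))
  [13] S(S(S(S(add(add(SSZ, mul(SZ, SSSZ)), mul(mul(Z, Z), Z))))))
  [14] S(S(S(S(add(S(add(SZ, mul(SZ, SSSZ))), mul(mul(Z, Z), Z))))))
  [15] S(S(S(S(S(add(add(SZ, mul(SZ, SSSZ)), mul(mul(Z, Z), Z)))))))
  [16] S(S(S(S(S(add(S(add(Z, mul(SZ, SSSZ))), mul(mul(Z, Z), Z)))))))
  [17] S(S(S(S(S(S(add(add(Z, mul(SZ, SSSZ)), mul(mul(Z, Z), Z))))))))
  [18] S(S(S(S(S(S(add(mul(SZ, SSSZ), mul(mul(Z, Z), Z))))))))
  [19] S(S(S(S(S(S(add(add(SSSZ, mul(Z, SSSZ)), mul(mul(Z, Z), Z))))))))
  [20] S(S(S(S(S(S(add(S(add(SSZ, mul(Z, SSSZ))), mul(mul(Z, Z), Z))))))))
  [21] S(S(S(S(S(S(S(add(add(SSZ, mul(Z, SSSZ)), mul(mul(Z, Z), Z)))))))))
  [22] S(S(S(S(S(S(S(add(S(add(SZ, mul(Z, SSSZ))), mul(mul(Z, Z), Z)))))))))
  [23] S(S(S(S(S(S(S(S(add(add(SZ, mul(Z, SSSZ)), mul(mul(Z, Z), Z))))))))))
  [24] S(S(S(S(S(S(S(S(add(S(add(Z, mul(Z, SSSZ))), mul(mul(Z, Z), Z))))))))))
  [25] S(S(S(S(S(S(S(S(S(add(add(Z, mul(Z, SSSZ)), mul(mul(Z, Z), Z)))))))))))
  [26] S(S(S(S(S(S(S(S(S(add(mul(Z, SSSZ), mul(mul(Z, Z), Z)))))))))))
  [27] S(S(S(S(S(S(S(S(S(add(Z, mul(mul(Z, Z), Z)))))))))))
  [28] S(S(S(S(S(S(S(S(S(mul(mul(Z, Z), Z))))))))))
  [29] S(S(S(S(S(S(S(S(S(mul(Z, Z))))))))))
  [30] S^9(Z)

Answer: normal form = S^9(Z)  (in 30 steps)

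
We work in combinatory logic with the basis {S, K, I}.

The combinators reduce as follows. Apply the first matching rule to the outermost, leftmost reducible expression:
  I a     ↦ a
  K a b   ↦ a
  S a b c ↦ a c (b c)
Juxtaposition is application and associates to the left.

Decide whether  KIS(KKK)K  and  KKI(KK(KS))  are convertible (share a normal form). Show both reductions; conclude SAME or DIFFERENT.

Term A:
  start: KIS(KKK)K
  →1  I(KKK)K
  →2  KKKK
  →3  KK

Term B:
  start: KKI(KK(KS))
  →1  K(KK(KS))
  →2  KK

Answer: SAME — A ⇓ KK, B ⇓ KK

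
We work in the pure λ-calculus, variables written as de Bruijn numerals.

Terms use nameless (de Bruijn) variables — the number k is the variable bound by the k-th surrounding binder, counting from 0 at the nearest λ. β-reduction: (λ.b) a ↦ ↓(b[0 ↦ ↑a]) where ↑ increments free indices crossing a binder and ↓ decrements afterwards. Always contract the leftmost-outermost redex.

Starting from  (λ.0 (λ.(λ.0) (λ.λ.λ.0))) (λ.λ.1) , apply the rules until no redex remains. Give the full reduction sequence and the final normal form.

  start: (λ.0 (λ.(λ.0) (λ.λ.λ.0))) (λ.λ.1)
  [1] (λ.λ.1) (λ.(λ.0) (λ.λ.λ.0))
  [2] λ.λ.(λ.0) (λ.λ.λ.0)
  [3] λ.λ.λ.λ.λ.0

Answer: normal form = λ.λ.λ.λ.λ.0  (in 3 steps)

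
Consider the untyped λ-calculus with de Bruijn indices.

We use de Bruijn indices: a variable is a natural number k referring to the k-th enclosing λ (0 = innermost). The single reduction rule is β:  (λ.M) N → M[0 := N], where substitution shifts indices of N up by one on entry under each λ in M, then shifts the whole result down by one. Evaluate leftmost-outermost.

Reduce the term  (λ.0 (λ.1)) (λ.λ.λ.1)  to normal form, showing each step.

Answer: normal form = λ.λ.1  (in 2 steps)

Derivation:
  start: (λ.0 (λ.1)) (λ.λ.λ.1)
  step 1: (λ.λ.λ.1) (λ.λ.λ.λ.1)
  step 2: λ.λ.1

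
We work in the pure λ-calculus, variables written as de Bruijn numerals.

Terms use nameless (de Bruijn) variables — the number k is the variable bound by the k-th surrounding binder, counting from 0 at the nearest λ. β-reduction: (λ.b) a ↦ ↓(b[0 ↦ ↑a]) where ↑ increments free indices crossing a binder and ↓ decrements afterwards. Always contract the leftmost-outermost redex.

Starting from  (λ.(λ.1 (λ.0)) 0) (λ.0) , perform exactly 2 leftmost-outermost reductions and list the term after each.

Answer: after 2 steps: (λ.0) (λ.0)

Reduction:
  start: (λ.(λ.1 (λ.0)) 0) (λ.0)
  →1  (λ.(λ.0) (λ.0)) (λ.0)
  →2  (λ.0) (λ.0)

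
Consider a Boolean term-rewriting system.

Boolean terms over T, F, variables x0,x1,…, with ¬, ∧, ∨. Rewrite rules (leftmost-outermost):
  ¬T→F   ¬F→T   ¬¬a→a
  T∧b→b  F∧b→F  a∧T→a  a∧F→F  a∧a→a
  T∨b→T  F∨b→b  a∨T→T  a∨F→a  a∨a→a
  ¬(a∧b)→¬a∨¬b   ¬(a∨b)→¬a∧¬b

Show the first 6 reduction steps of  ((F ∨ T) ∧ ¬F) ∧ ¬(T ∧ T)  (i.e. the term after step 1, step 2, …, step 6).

  start: ((F ∨ T) ∧ ¬F) ∧ ¬(T ∧ T)
  →1  (T ∧ ¬F) ∧ ¬(T ∧ T)
  →2  ¬F ∧ ¬(T ∧ T)
  →3  T ∧ ¬(T ∧ T)
  →4  ¬(T ∧ T)
  →5  ¬T ∨ ¬T
  →6  ¬T

Answer: after 6 steps: ¬T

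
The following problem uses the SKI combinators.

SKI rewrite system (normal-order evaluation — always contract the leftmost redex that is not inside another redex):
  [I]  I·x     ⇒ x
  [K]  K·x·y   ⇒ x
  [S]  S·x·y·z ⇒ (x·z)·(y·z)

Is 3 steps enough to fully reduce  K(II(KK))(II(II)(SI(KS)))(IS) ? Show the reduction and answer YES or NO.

  start: K(II(KK))(II(II)(SI(KS)))(IS)
  step 1: II(KK)(IS)
  step 2: I(KK)(IS)
  step 3: KK(IS)

Answer: NO — after 3 steps the term is KK(IS), not yet normal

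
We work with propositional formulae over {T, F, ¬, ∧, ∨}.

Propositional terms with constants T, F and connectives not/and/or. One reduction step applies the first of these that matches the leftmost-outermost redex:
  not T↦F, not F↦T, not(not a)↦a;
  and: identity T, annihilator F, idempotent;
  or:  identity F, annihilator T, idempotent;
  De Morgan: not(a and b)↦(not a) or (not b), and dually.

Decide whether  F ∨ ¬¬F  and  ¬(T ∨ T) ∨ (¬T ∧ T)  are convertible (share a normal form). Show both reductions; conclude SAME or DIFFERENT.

Term A:
  start: F ∨ ¬¬F
  [1] ¬¬F
  [2] F

Term B:
  start: ¬(T ∨ T) ∨ (¬T ∧ T)
  [1] (¬T ∧ ¬T) ∨ (¬T ∧ T)
  [2] ¬T ∨ (¬T ∧ T)
  [3] F ∨ (¬T ∧ T)
  [4] ¬T ∧ T
  [5] ¬T
  [6] F

Answer: SAME — A ⇓ F, B ⇓ F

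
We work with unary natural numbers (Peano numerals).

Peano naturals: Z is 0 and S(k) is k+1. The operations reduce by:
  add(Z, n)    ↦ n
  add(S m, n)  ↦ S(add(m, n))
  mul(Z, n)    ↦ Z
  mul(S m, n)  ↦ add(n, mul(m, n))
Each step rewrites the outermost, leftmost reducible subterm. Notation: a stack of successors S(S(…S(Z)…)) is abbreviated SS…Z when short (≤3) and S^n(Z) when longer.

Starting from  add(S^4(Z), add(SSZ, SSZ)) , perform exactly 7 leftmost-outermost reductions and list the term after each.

  start: add(S^4(Z), add(SSZ, SSZ))
  step 1: S(add(SSSZ, add(SSZ, SSZ)))
  step 2: S(S(add(SSZ, add(SSZ, SSZ))))
  step 3: S(S(S(add(SZ, add(SSZ, SSZ)))))
  step 4: S(S(S(S(add(Z, add(SSZ, SSZ))))))
  step 5: S(S(S(S(add(SSZ, SSZ)))))
  step 6: S(S(S(S(S(add(SZ, SSZ))))))
  step 7: S(S(S(S(S(S(add(Z, SSZ)))))))

Answer: after 7 steps: S(S(S(S(S(S(add(Z, SSZ)))))))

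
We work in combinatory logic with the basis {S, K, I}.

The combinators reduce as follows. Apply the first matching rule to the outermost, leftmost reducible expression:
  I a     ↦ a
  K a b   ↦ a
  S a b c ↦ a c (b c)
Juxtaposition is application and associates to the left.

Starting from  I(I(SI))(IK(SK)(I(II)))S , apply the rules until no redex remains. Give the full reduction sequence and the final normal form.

  start: I(I(SI))(IK(SK)(I(II)))S
  [1] I(SI)(IK(SK)(I(II)))S
  [2] SI(IK(SK)(I(II)))S
  [3] IS(IK(SK)(I(II))S)
  [4] S(IK(SK)(I(II))S)
  [5] S(K(SK)(I(II))S)
  [6] S(SKS)

Answer: normal form = S(SKS)  (in 6 steps)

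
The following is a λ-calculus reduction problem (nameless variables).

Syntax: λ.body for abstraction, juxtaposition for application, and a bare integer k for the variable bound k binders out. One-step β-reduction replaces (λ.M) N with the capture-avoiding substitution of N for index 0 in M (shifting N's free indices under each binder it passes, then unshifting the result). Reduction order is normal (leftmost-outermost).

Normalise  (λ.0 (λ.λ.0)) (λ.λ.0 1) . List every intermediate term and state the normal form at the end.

  start: (λ.0 (λ.λ.0)) (λ.λ.0 1)
  [1] (λ.λ.0 1) (λ.λ.0)
  [2] λ.0 (λ.λ.0)

Answer: normal form = λ.0 (λ.λ.0)  (in 2 steps)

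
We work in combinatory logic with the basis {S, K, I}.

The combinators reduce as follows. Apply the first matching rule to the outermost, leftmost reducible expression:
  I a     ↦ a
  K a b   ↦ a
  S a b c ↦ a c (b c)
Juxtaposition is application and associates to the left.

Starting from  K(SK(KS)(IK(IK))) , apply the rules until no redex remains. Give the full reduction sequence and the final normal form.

  start: K(SK(KS)(IK(IK)))
  →1  K(K(IK(IK))(KS(IK(IK))))
  →2  K(IK(IK))
  →3  K(K(IK))
  →4  K(KK)

Answer: normal form = K(KK)  (in 4 steps)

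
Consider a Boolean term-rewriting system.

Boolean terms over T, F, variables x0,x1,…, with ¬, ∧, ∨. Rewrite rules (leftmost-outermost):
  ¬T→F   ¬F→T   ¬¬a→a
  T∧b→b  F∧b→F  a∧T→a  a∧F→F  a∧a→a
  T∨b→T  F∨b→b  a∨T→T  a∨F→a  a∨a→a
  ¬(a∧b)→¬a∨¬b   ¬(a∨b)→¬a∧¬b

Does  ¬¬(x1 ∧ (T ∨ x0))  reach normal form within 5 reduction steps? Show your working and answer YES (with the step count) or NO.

Answer: YES — reaches normal form x1 in 3 ≤ 5 steps

Derivation:
  start: ¬¬(x1 ∧ (T ∨ x0))
  [1] x1 ∧ (T ∨ x0)
  [2] x1 ∧ T
  [3] x1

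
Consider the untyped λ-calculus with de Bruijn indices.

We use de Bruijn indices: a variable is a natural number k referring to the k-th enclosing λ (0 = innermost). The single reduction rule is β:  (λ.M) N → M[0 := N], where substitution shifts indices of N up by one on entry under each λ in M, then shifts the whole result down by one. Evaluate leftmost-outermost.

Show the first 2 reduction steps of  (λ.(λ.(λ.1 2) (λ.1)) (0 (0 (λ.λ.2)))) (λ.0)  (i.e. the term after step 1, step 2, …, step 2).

  start: (λ.(λ.(λ.1 2) (λ.1)) (0 (0 (λ.λ.2)))) (λ.0)
  →1  (λ.(λ.1 (λ.0)) (λ.1)) ((λ.0) ((λ.0) (λ.λ.λ.0)))
  →2  (λ.(λ.0) ((λ.0) (λ.λ.λ.0)) (λ.0)) (λ.(λ.0) ((λ.0) (λ.λ.λ.0)))

Answer: after 2 steps: (λ.(λ.0) ((λ.0) (λ.λ.λ.0)) (λ.0)) (λ.(λ.0) ((λ.0) (λ.λ.λ.0)))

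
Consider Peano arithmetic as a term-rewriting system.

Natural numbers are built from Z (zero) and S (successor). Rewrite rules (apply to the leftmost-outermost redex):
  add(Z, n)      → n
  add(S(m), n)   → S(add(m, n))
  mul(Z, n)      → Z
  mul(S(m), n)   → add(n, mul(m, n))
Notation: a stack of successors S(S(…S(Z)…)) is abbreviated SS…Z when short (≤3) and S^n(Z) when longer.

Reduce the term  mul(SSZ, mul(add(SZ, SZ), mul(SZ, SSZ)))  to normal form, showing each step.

  start: mul(SSZ, mul(add(SZ, SZ), mul(SZ, SSZ)))
  →1  add(mul(add(SZ, SZ), mul(SZ, SSZ)), mul(SZ, mul(add(SZ, SZ), mul(SZ, SSZ))))
  →2  add(mul(S(add(Z, SZ)), mul(SZ, SSZ)), mul(SZ, mul(add(SZ, SZ), mul(SZ, SSZ))))
  →3  add(add(mul(SZ, SSZ), mul(add(Z, SZ), mul(SZ, SSZ))), mul(SZ, mul(add(SZ, SZ), mul(SZ, SSZ))))
  →4  add(add(add(SSZ, mul(Z, SSZ)), mul(add(Z, SZ), mul(SZ, SSZ))), mul(SZ, mul(add(SZ, SZ), mul(SZ, SSZ))))
  →5  add(add(S(add(SZ, mul(Z, SSZ))), mul(add(Z, SZ), mul(SZ, SSZ))), mul(SZ, mul(add(SZ, SZ), mul(SZ, SSZ))))
  →6  add(S(add(add(SZ, mul(Z, SSZ)), mul(add(Z, SZ), mul(SZ, SSZ)))), mul(SZ, mul(add(SZ, SZ), mul(SZ, SSZ))))
  →7  S(add(add(add(SZ, mul(Z, SSZ)), mul(add(Z, SZ), mul(SZ, SSZ))), mul(SZ, mul(add(SZ, SZ), mul(SZ, SSZ)))))
  →8  S(add(add(S(add(Z, mul(Z, SSZ))), mul(add(Z, SZ), mul(SZ, SSZ))), mul(SZ, mul(add(SZ, SZ), mul(SZ, SSZ)))))
  →9  S(add(S(add(add(Z, mul(Z, SSZ)), mul(add(Z, SZ), mul(SZ, SSZ)))), mul(SZ, mul(add(SZ, SZ), mul(SZ, SSZ)))))
  →10  S(S(add(add(add(Z, mul(Z, SSZ)), mul(add(Z, SZ), mul(SZ, SSZ))), mul(SZ, mul(add(SZ, SZ), mul(SZ, SSZ))))))
  →11  S(S(add(add(mul(Z, SSZ), mul(add(Z, SZ), mul(SZ, SSZ))), mul(SZ, mul(add(SZ, SZ), mul(SZ, SSZ))))))
  →12  S(S(add(add(Z, mul(add(Z, SZ), mul(SZ, SSZ))), mul(SZ, mul(add(SZ, SZ), mul(SZ, SSZ))))))
  →13  S(S(add(mul(add(Z, SZ), mul(SZ, SSZ)), mul(SZ, mul(add(SZ, SZ), mul(SZ, SSZ))))))
  →14  S(S(add(mul(SZ, mul(SZ, SSZ)), mul(SZ, mul(add(SZ, SZ), mul(SZ, SSZ))))))
  →15  S(S(add(add(mul(SZ, SSZ), mul(Z, mul(SZ, SSZ))), mul(SZ, mul(add(SZ, SZ), mul(SZ, SSZ))))))
  →16  S(S(add(add(add(SSZ, mul(Z, SSZ)), mul(Z, mul(SZ, SSZ))), mul(SZ, mul(add(SZ, SZ), mul(SZ, SSZ))))))
  →17  S(S(add(add(S(add(SZ, mul(Z, SSZ))), mul(Z, mul(SZ, SSZ))), mul(SZ, mul(add(SZ, SZ), mul(SZ, SSZ))))))
  →18  S(S(add(S(add(add(SZ, mul(Z, SSZ)), mul(Z, mul(SZ, SSZ)))), mul(SZ, mul(add(SZ, SZ), mul(SZ, SSZ))))))
  →19  S(S(S(add(add(add(SZ, mul(Z, SSZ)), mul(Z, mul(SZ, SSZ))), mul(SZ, mul(add(SZ, SZ), mul(SZ, SSZ)))))))
  →20  S(S(S(add(add(S(add(Z, mul(Z, SSZ))), mul(Z, mul(SZ, SSZ))), mul(SZ, mul(add(SZ, SZ), mul(SZ, SSZ)))))))
  →21  S(S(S(add(S(add(add(Z, mul(Z, SSZ)), mul(Z, mul(SZ, SSZ)))), mul(SZ, mul(add(SZ, SZ), mul(SZ, SSZ)))))))
  →22  S(S(S(S(add(add(add(Z, mul(Z, SSZ)), mul(Z, mul(SZ, SSZ))), mul(SZ, mul(add(SZ, SZ), mul(SZ, SSZ))))))))
  →23  S(S(S(S(add(add(mul(Z, SSZ), mul(Z, mul(SZ, SSZ))), mul(SZ, mul(add(SZ, SZ), mul(SZ, SSZ))))))))
  →24  S(S(S(S(add(add(Z, mul(Z, mul(SZ, SSZ))), mul(SZ, mul(add(SZ, SZ), mul(SZ, SSZ))))))))
  →25  S(S(S(S(add(mul(Z, mul(SZ, SSZ)), mul(SZ, mul(add(SZ, SZ), mul(SZ, SSZ))))))))
  →26  S(S(S(S(add(Z, mul(SZ, mul(add(SZ, SZ), mul(SZ, SSZ))))))))
  →27  S(S(S(S(mul(SZ, mul(add(SZ, SZ), mul(SZ, SSZ)))))))
  →28  S(S(S(S(add(mul(add(SZ, SZ), mul(SZ, SSZ)), mul(Z, mul(add(SZ, SZ), mul(SZ, SSZ))))))))
  →29  S(S(S(S(add(mul(S(add(Z, SZ)), mul(SZ, SSZ)), mul(Z, mul(add(SZ, SZ), mul(SZ, SSZ))))))))
  →30  S(S(S(S(add(add(mul(SZ, SSZ), mul(add(Z, SZ), mul(SZ, SSZ))), mul(Z, mul(add(SZ, SZ), mul(SZ, SSZ))))))))
  →31  S(S(S(S(add(add(add(SSZ, mul(Z, SSZ)), mul(add(Z, SZ), mul(SZ, SSZ))), mul(Z, mul(add(SZ, SZ), mul(SZ, SSZ))))))))
  →32  S(S(S(S(add(add(S(add(SZ, mul(Z, SSZ))), mul(add(Z, SZ), mul(SZ, SSZ))), mul(Z, mul(add(SZ, SZ), mul(SZ, SSZ))))))))
  →33  S(S(S(S(add(S(add(add(SZ, mul(Z, SSZ)), mul(add(Z, SZ), mul(SZ, SSZ)))), mul(Z, mul(add(SZ, SZ), mul(SZ, SSZ))))))))
  →34  S(S(S(S(S(add(add(add(SZ, mul(Z, SSZ)), mul(add(Z, SZ), mul(SZ, SSZ))), mul(Z, mul(add(SZ, SZ), mul(SZ, SSZ)))))))))
  →35  S(S(S(S(S(add(add(S(add(Z, mul(Z, SSZ))), mul(add(Z, SZ), mul(SZ, SSZ))), mul(Z, mul(add(SZ, SZ), mul(SZ, SSZ)))))))))
  →36  S(S(S(S(S(add(S(add(add(Z, mul(Z, SSZ)), mul(add(Z, SZ), mul(SZ, SSZ)))), mul(Z, mul(add(SZ, SZ), mul(SZ, SSZ)))))))))
  →37  S(S(S(S(S(S(add(add(add(Z, mul(Z, SSZ)), mul(add(Z, SZ), mul(SZ, SSZ))), mul(Z, mul(add(SZ, SZ), mul(SZ, SSZ))))))))))
  →38  S(S(S(S(S(S(add(add(mul(Z, SSZ), mul(add(Z, SZ), mul(SZ, SSZ))), mul(Z, mul(add(SZ, SZ), mul(SZ, SSZ))))))))))
  →39  S(S(S(S(S(S(add(add(Z, mul(add(Z, SZ), mul(SZ, SSZ))), mul(Z, mul(add(SZ, SZ), mul(SZ, SSZ))))))))))
  →40  S(S(S(S(S(S(add(mul(add(Z, SZ), mul(SZ, SSZ)), mul(Z, mul(add(SZ, SZ), mul(SZ, SSZ))))))))))
  →41  S(S(S(S(S(S(add(mul(SZ, mul(SZ, SSZ)), mul(Z, mul(add(SZ, SZ), mul(SZ, SSZ))))))))))
  →42  S(S(S(S(S(S(add(add(mul(SZ, SSZ), mul(Z, mul(SZ, SSZ))), mul(Z, mul(add(SZ, SZ), mul(SZ, SSZ))))))))))
  →43  S(S(S(S(S(S(add(add(add(SSZ, mul(Z, SSZ)), mul(Z, mul(SZ, SSZ))), mul(Z, mul(add(SZ, SZ), mul(SZ, SSZ))))))))))
  →44  S(S(S(S(S(S(add(add(S(add(SZ, mul(Z, SSZ))), mul(Z, mul(SZ, SSZ))), mul(Z, mul(add(SZ, SZ), mul(SZ, SSZ))))))))))
  →45  S(S(S(S(S(S(add(S(add(add(SZ, mul(Z, SSZ)), mul(Z, mul(SZ, SSZ)))), mul(Z, mul(add(SZ, SZ), mul(SZ, SSZ))))))))))
  →46  S(S(S(S(S(S(S(add(add(add(SZ, mul(Z, SSZ)), mul(Z, mul(SZ, SSZ))), mul(Z, mul(add(SZ, SZ), mul(SZ, SSZ)))))))))))
  →47  S(S(S(S(S(S(S(add(add(S(add(Z, mul(Z, SSZ))), mul(Z, mul(SZ, SSZ))), mul(Z, mul(add(SZ, SZ), mul(SZ, SSZ)))))))))))
  →48  S(S(S(S(S(S(S(add(S(add(add(Z, mul(Z, SSZ)), mul(Z, mul(SZ, SSZ)))), mul(Z, mul(add(SZ, SZ), mul(SZ, SSZ)))))))))))
  →49  S(S(S(S(S(S(S(S(add(add(add(Z, mul(Z, SSZ)), mul(Z, mul(SZ, SSZ))), mul(Z, mul(add(SZ, SZ), mul(SZ, SSZ))))))))))))
  →50  S(S(S(S(S(S(S(S(add(add(mul(Z, SSZ), mul(Z, mul(SZ, SSZ))), mul(Z, mul(add(SZ, SZ), mul(SZ, SSZ))))))))))))
  →51  S(S(S(S(S(S(S(S(add(add(Z, mul(Z, mul(SZ, SSZ))), mul(Z, mul(add(SZ, SZ), mul(SZ, SSZ))))))))))))
  →52  S(S(S(S(S(S(S(S(add(mul(Z, mul(SZ, SSZ)), mul(Z, mul(add(SZ, SZ), mul(SZ, SSZ))))))))))))
  →53  S(S(S(S(S(S(S(S(add(Z, mul(Z, mul(add(SZ, SZ), mul(SZ, SSZ))))))))))))
  →54  S(S(S(S(S(S(S(S(mul(Z, mul(add(SZ, SZ), mul(SZ, SSZ)))))))))))
  →55  S^8(Z)

Answer: normal form = S^8(Z)  (in 55 steps)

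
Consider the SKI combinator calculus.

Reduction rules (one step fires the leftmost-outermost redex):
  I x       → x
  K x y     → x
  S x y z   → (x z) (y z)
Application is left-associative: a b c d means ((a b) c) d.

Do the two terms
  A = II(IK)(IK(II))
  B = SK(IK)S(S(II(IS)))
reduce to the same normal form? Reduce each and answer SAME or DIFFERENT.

Answer: DIFFERENT — A ⇓ K(KI), B ⇓ S(SS)

Reduction:
Term A:
  start: II(IK)(IK(II))
  step 1: I(IK)(IK(II))
  step 2: IK(IK(II))
  step 3: K(IK(II))
  step 4: K(K(II))
  step 5: K(KI)

Term B:
  start: SK(IK)S(S(II(IS)))
  step 1: KS(IKS)(S(II(IS)))
  step 2: S(S(II(IS)))
  step 3: S(S(I(IS)))
  step 4: S(S(IS))
  step 5: S(SS)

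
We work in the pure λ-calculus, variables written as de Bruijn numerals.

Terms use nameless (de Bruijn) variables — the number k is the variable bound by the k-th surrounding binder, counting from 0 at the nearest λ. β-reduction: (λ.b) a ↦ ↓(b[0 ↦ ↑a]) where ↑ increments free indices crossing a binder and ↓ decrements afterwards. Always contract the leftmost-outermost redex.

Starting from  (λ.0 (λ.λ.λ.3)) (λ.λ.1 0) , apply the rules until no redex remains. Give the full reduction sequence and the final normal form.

  start: (λ.0 (λ.λ.λ.3)) (λ.λ.1 0)
  →1  (λ.λ.1 0) (λ.λ.λ.λ.λ.1 0)
  →2  λ.(λ.λ.λ.λ.λ.1 0) 0
  →3  λ.λ.λ.λ.λ.1 0

Answer: normal form = λ.λ.λ.λ.λ.1 0  (in 3 steps)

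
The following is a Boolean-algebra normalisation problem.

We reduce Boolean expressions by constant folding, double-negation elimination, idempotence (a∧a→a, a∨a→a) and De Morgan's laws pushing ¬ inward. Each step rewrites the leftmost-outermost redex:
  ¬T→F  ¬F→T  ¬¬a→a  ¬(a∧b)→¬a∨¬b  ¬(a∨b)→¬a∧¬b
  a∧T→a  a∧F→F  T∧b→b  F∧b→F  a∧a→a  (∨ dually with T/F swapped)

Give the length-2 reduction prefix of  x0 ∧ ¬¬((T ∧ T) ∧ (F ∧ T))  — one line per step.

  start: x0 ∧ ¬¬((T ∧ T) ∧ (F ∧ T))
  →1  x0 ∧ ((T ∧ T) ∧ (F ∧ T))
  →2  x0 ∧ (T ∧ (F ∧ T))

Answer: after 2 steps: x0 ∧ (T ∧ (F ∧ T))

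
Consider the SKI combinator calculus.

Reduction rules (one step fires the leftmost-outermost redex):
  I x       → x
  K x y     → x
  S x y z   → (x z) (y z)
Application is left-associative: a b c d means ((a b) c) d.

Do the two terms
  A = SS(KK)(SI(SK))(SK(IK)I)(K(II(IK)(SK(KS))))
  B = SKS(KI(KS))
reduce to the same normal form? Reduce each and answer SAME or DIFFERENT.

Term A:
  start: SS(KK)(SI(SK))(SK(IK)I)(K(II(IK)(SK(KS))))
  →1  S(SI(SK))(KK(SI(SK)))(SK(IK)I)(K(II(IK)(SK(KS))))
  →2  SI(SK)(SK(IK)I)(KK(SI(SK))(SK(IK)I))(K(II(IK)(SK(KS))))
  →3  I(SK(IK)I)(SK(SK(IK)I))(KK(SI(SK))(SK(IK)I))(K(II(IK)(SK(KS))))
  →4  SK(IK)I(SK(SK(IK)I))(KK(SI(SK))(SK(IK)I))(K(II(IK)(SK(KS))))
  →5  KI(IKI)(SK(SK(IK)I))(KK(SI(SK))(SK(IK)I))(K(II(IK)(SK(KS))))
  →6  I(SK(SK(IK)I))(KK(SI(SK))(SK(IK)I))(K(II(IK)(SK(KS))))
  →7  SK(SK(IK)I)(KK(SI(SK))(SK(IK)I))(K(II(IK)(SK(KS))))
  →8  K(KK(SI(SK))(SK(IK)I))(SK(IK)I(KK(SI(SK))(SK(IK)I)))(K(II(IK)(SK(KS))))
  →9  KK(SI(SK))(SK(IK)I)(K(II(IK)(SK(KS))))
  →10  K(SK(IK)I)(K(II(IK)(SK(KS))))
  →11  SK(IK)I
  →12  KI(IKI)
  →13  I

Term B:
  start: SKS(KI(KS))
  →1  K(KI(KS))(S(KI(KS)))
  →2  KI(KS)
  →3  I

Answer: SAME — A ⇓ I, B ⇓ I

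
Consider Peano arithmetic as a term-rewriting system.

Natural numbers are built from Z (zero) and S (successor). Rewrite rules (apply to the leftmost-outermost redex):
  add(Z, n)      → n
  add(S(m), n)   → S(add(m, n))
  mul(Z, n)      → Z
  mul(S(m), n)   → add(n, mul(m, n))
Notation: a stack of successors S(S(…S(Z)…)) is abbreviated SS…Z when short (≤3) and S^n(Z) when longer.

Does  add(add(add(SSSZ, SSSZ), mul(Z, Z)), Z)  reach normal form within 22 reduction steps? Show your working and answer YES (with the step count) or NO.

Answer: YES — reaches normal form S^6(Z) in 19 ≤ 22 steps

Reduction:
  start: add(add(add(SSSZ, SSSZ), mul(Z, Z)), Z)
  [1] add(add(S(add(SSZ, SSSZ)), mul(Z, Z)), Z)
  [2] add(S(add(add(SSZ, SSSZ), mul(Z, Z))), Z)
  [3] S(add(add(add(SSZ, SSSZ), mul(Z, Z)), Z))
  [4] S(add(add(S(add(SZ, SSSZ)), mul(Z, Z)), Z))
  [5] S(add(S(add(add(SZ, SSSZ), mul(Z, Z))), Z))
  [6] S(S(add(add(add(SZ, SSSZ), mul(Z, Z)), Z)))
  [7] S(S(add(add(S(add(Z, SSSZ)), mul(Z, Z)), Z)))
  [8] S(S(add(S(add(add(Z, SSSZ), mul(Z, Z))), Z)))
  [9] S(S(S(add(add(add(Z, SSSZ), mul(Z, Z)), Z))))
  [10] S(S(S(add(add(SSSZ, mul(Z, Z)), Z))))
  [11] S(S(S(add(S(add(SSZ, mul(Z, Z))), Z))))
  [12] S(S(S(S(add(add(SSZ, mul(Z, Z)), Z)))))
  [13] S(S(S(S(add(S(add(SZ, mul(Z, Z))), Z)))))
  [14] S(S(S(S(S(add(add(SZ, mul(Z, Z)), Z))))))
  [15] S(S(S(S(S(add(S(add(Z, mul(Z, Z))), Z))))))
  [16] S(S(S(S(S(S(add(add(Z, mul(Z, Z)), Z)))))))
  [17] S(S(S(S(S(S(add(mul(Z, Z), Z)))))))
  [18] S(S(S(S(S(S(add(Z, Z)))))))
  [19] S^6(Z)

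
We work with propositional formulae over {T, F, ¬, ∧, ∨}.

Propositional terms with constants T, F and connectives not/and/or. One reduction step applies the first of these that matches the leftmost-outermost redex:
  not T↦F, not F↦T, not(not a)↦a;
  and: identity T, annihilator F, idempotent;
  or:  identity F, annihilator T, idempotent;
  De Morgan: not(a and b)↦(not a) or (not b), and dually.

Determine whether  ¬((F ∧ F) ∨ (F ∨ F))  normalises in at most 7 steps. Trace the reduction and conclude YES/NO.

Answer: NO — after 7 steps the term is ¬F, not yet normal

Working:
  start: ¬((F ∧ F) ∨ (F ∨ F))
  step 1: ¬(F ∧ F) ∧ ¬(F ∨ F)
  step 2: (¬F ∨ ¬F) ∧ ¬(F ∨ F)
  step 3: ¬F ∧ ¬(F ∨ F)
  step 4: T ∧ ¬(F ∨ F)
  step 5: ¬(F ∨ F)
  step 6: ¬F ∧ ¬F
  step 7: ¬F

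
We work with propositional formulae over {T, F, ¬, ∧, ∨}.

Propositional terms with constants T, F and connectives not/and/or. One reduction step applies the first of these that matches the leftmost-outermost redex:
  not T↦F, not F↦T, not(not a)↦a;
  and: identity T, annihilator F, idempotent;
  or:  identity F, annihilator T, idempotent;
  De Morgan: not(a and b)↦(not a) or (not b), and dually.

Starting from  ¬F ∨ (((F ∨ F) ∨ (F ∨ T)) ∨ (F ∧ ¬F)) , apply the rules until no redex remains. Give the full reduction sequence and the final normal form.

Answer: normal form = T  (in 2 steps)

Reduction:
  start: ¬F ∨ (((F ∨ F) ∨ (F ∨ T)) ∨ (F ∧ ¬F))
  [1] T ∨ (((F ∨ F) ∨ (F ∨ T)) ∨ (F ∧ ¬F))
  [2] T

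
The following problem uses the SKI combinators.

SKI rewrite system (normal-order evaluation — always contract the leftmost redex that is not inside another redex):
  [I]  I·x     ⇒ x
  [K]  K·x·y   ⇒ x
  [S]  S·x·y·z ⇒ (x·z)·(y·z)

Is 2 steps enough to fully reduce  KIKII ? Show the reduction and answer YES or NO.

  start: KIKII
  step 1: III
  step 2: II

Answer: NO — after 2 steps the term is II, not yet normal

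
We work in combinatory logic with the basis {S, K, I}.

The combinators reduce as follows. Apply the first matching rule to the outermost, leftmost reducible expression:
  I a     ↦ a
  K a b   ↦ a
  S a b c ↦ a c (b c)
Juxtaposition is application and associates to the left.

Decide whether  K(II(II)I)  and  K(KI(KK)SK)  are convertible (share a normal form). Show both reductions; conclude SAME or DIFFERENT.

Term A:
  start: K(II(II)I)
  →1  K(I(II)I)
  →2  K(III)
  →3  K(II)
  →4  KI

Term B:
  start: K(KI(KK)SK)
  →1  K(ISK)
  →2  K(SK)

Answer: DIFFERENT — A ⇓ KI, B ⇓ K(SK)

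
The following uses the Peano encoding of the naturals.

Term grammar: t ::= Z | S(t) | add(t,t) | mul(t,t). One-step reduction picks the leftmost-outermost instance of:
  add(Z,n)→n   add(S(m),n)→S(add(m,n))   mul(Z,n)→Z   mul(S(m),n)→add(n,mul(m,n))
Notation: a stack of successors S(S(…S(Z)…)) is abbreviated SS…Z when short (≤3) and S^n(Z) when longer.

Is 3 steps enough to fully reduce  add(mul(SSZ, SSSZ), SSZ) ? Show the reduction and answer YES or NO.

Answer: NO — after 3 steps the term is S(add(add(SSZ, mul(SZ, SSSZ)), SSZ)), not yet normal

Derivation:
  start: add(mul(SSZ, SSSZ), SSZ)
  step 1: add(add(SSSZ, mul(SZ, SSSZ)), SSZ)
  step 2: add(S(add(SSZ, mul(SZ, SSSZ))), SSZ)
  step 3: S(add(add(SSZ, mul(SZ, SSSZ)), SSZ))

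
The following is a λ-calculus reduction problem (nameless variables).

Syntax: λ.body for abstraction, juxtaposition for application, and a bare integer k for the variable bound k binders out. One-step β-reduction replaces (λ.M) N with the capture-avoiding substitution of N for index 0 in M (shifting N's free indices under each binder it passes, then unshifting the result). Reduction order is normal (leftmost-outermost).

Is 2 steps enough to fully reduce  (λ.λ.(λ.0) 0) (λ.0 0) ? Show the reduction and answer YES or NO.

  start: (λ.λ.(λ.0) 0) (λ.0 0)
  step 1: λ.(λ.0) 0
  step 2: λ.0

Answer: YES — reaches normal form λ.0 in 2 ≤ 2 steps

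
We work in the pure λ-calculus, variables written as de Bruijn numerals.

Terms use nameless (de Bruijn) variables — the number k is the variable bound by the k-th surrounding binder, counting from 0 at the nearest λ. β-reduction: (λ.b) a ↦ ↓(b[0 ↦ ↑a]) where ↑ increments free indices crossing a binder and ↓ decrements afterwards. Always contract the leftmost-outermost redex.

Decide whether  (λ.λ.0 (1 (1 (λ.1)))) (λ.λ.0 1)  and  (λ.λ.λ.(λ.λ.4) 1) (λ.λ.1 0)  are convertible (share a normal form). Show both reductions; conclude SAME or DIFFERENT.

Answer: DIFFERENT — A ⇓ λ.0 (λ.0 (λ.0 (λ.3))), B ⇓ λ.λ.λ.λ.λ.1 0

Working:
Term A:
  start: (λ.λ.0 (1 (1 (λ.1)))) (λ.λ.0 1)
  →1  λ.0 ((λ.λ.0 1) ((λ.λ.0 1) (λ.1)))
  →2  λ.0 (λ.0 ((λ.λ.0 1) (λ.2)))
  →3  λ.0 (λ.0 (λ.0 (λ.3)))

Term B:
  start: (λ.λ.λ.(λ.λ.4) 1) (λ.λ.1 0)
  →1  λ.λ.(λ.λ.λ.λ.1 0) 1
  →2  λ.λ.λ.λ.λ.1 0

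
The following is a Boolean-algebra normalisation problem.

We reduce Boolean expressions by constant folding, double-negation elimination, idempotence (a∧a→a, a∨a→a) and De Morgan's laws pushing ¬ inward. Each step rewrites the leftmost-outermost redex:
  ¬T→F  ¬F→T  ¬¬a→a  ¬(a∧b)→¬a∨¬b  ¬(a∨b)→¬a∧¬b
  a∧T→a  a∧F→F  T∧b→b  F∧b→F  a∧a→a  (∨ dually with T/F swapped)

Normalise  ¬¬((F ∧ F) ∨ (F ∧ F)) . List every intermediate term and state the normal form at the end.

Answer: normal form = F  (in 3 steps)

Reduction:
  start: ¬¬((F ∧ F) ∨ (F ∧ F))
  [1] (F ∧ F) ∨ (F ∧ F)
  [2] F ∧ F
  [3] F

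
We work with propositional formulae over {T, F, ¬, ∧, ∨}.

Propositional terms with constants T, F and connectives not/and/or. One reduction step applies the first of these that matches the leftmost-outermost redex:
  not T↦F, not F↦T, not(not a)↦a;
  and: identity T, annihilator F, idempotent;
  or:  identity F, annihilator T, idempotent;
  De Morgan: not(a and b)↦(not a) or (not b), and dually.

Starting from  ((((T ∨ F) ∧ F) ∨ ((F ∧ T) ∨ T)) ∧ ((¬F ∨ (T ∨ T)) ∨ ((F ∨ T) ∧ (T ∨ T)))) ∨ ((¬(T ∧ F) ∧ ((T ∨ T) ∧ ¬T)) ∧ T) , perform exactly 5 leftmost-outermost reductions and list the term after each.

Answer: after 5 steps: ((T ∨ (T ∨ T)) ∨ ((F ∨ T) ∧ (T ∨ T))) ∨ ((¬(T ∧ F) ∧ ((T ∨ T) ∧ ¬T)) ∧ T)

Working:
  start: ((((T ∨ F) ∧ F) ∨ ((F ∧ T) ∨ T)) ∧ ((¬F ∨ (T ∨ T)) ∨ ((F ∨ T) ∧ (T ∨ T)))) ∨ ((¬(T ∧ F) ∧ ((T ∨ T) ∧ ¬T)) ∧ T)
  [1] ((F ∨ ((F ∧ T) ∨ T)) ∧ ((¬F ∨ (T ∨ T)) ∨ ((F ∨ T) ∧ (T ∨ T)))) ∨ ((¬(T ∧ F) ∧ ((T ∨ T) ∧ ¬T)) ∧ T)
  [2] (((F ∧ T) ∨ T) ∧ ((¬F ∨ (T ∨ T)) ∨ ((F ∨ T) ∧ (T ∨ T)))) ∨ ((¬(T ∧ F) ∧ ((T ∨ T) ∧ ¬T)) ∧ T)
  [3] (T ∧ ((¬F ∨ (T ∨ T)) ∨ ((F ∨ T) ∧ (T ∨ T)))) ∨ ((¬(T ∧ F) ∧ ((T ∨ T) ∧ ¬T)) ∧ T)
  [4] ((¬F ∨ (T ∨ T)) ∨ ((F ∨ T) ∧ (T ∨ T))) ∨ ((¬(T ∧ F) ∧ ((T ∨ T) ∧ ¬T)) ∧ T)
  [5] ((T ∨ (T ∨ T)) ∨ ((F ∨ T) ∧ (T ∨ T))) ∨ ((¬(T ∧ F) ∧ ((T ∨ T) ∧ ¬T)) ∧ T)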